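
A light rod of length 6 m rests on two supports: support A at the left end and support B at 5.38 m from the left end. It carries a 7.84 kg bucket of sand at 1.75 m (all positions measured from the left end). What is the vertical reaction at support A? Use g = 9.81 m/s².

R_A ≈ 51.9 N

Taking torques about support B:
Bucket of sand: 7.84 × 9.81 = 76.91 N down at 1.75 m → arm 3.63 m, τ = 76.91 × 3.63 = 279.2 N·m counterclockwise.
Net load moment about support B = 279.2 N·m counterclockwise.
Reaction R at support A is upward at 0 m, arm 5.38 m → moment R × 5.38 clockwise.
Στ = 0 ⇒ R × 5.38 = 279.2 ⇒ R = 51.9 N.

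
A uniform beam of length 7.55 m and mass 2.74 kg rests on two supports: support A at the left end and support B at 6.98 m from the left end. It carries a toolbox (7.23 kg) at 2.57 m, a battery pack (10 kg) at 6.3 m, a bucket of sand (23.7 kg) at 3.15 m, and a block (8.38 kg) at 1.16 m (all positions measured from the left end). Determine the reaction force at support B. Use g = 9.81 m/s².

Take moments about support A.
Beam weight: 2.74 × 9.81 = 26.88 N down at 3.775 m → arm 3.775 m, τ = 26.88 × 3.775 = 101.5 N·m clockwise.
Toolbox: 7.23 × 9.81 = 70.93 N down at 2.57 m → arm 2.57 m, τ = 70.93 × 2.57 = 182.3 N·m clockwise.
Battery pack: 10 × 9.81 = 98.1 N down at 6.3 m → arm 6.3 m, τ = 98.1 × 6.3 = 618 N·m clockwise.
Bucket of sand: 23.7 × 9.81 = 232.5 N down at 3.15 m → arm 3.15 m, τ = 232.5 × 3.15 = 732.4 N·m clockwise.
Block: 8.38 × 9.81 = 82.21 N down at 1.16 m → arm 1.16 m, τ = 82.21 × 1.16 = 95.36 N·m clockwise.
Net load moment about support A = 1730 N·m clockwise.
Reaction R at support B is upward at 6.98 m, arm 6.98 m → moment R × 6.98 counterclockwise.
Setting net torque to zero: R × 6.98 = 1730 → R = 248 N.

R_B ≈ 248 N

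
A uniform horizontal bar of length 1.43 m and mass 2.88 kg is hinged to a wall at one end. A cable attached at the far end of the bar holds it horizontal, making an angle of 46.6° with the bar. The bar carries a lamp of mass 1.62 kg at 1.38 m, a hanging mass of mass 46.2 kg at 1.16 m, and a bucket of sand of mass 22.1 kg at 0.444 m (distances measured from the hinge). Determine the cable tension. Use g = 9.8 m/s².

T ≈ 639 N

About the hinge:
Beam weight: 2.88 × 9.8 = 28.22 N down at 0.715 m → arm 0.715 m, τ = 28.22 × 0.715 = 20.18 N·m clockwise.
Lamp: 1.62 × 9.8 = 15.88 N down at 1.38 m → arm 1.38 m, τ = 15.88 × 1.38 = 21.91 N·m clockwise.
Hanging mass: 46.2 × 9.8 = 452.8 N down at 1.16 m → arm 1.16 m, τ = 452.8 × 1.16 = 525.2 N·m clockwise.
Bucket of sand: 22.1 × 9.8 = 216.6 N down at 0.444 m → arm 0.444 m, τ = 216.6 × 0.444 = 96.17 N·m clockwise.
Total clockwise load moment = 663.5 N·m.
The cable tension T acts at 1.43 m; only its component perpendicular to the bar, T sinθ, produces torque. sin 46.6° = 0.7266.
Setting net torque to zero: T × 1.43 × 0.7266 = 663.5 → T = 663.5 / 1.039 = 639 N.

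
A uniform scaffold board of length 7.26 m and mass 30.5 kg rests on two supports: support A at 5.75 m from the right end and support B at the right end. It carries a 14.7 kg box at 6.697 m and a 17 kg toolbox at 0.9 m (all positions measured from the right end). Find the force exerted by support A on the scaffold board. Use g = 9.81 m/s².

Taking torques about support B:
Beam weight: 30.5 × 9.81 = 299.2 N down at 3.63 m → arm 3.63 m, τ = 299.2 × 3.63 = 1086 N·m counterclockwise.
Box: 14.7 × 9.81 = 144.2 N down at 6.697 m → arm 6.697 m, τ = 144.2 × 6.697 = 965.7 N·m counterclockwise.
Toolbox: 17 × 9.81 = 166.8 N down at 0.9 m → arm 0.9 m, τ = 166.8 × 0.9 = 150.1 N·m counterclockwise.
Net load moment about support B = 2202 N·m counterclockwise.
Reaction R at support A is upward at 5.75 m, arm 5.75 m → moment R × 5.75 clockwise.
Balancing moments: R × 5.75 = 2202, giving R = 383 N.

R_A ≈ 383 N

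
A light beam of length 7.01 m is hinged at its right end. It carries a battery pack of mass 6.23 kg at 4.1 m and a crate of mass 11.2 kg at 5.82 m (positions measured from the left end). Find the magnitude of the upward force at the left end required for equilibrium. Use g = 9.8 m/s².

Sum moments about the right end (the unknown pivot reaction has zero arm there).
Battery pack: 6.23 × 9.8 = 61.05 N down at 4.1 m → arm 2.91 m, τ = 61.05 × 2.91 = 177.7 N·m counterclockwise.
Crate: 11.2 × 9.8 = 109.8 N down at 5.82 m → arm 1.19 m, τ = 109.8 × 1.19 = 130.7 N·m counterclockwise.
Net moment of the loads = 308.4 N·m counterclockwise.
The upward force F acts at the left end, arm 7.01 m, giving F × 7.01 clockwise.
Balancing moments: F × 7.01 = 308.4, giving F = 308.4 / 7.01 = 44 N.

F ≈ 44 N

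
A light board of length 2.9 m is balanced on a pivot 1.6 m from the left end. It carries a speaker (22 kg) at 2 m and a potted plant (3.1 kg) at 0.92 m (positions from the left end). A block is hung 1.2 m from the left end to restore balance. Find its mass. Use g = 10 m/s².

m ≈ 16.7 kg

About the pivot (at 1.6 m from the left end):
Speaker: 22 × 10 = 220 N down at 2 m → arm 0.4 m, τ = 220 × 0.4 = 88 N·m clockwise.
Potted plant: 3.1 × 10 = 31 N down at 0.92 m → arm 0.68 m, τ = 31 × 0.68 = 21.08 N·m counterclockwise.
Net moment of known loads = 66.92 N·m clockwise.
An unknown mass m at 1.2 m has arm 0.4 m; its moment is m·g·0.4 counterclockwise.
For rotational equilibrium, m × 10 × 0.4 = 66.92, so m = 66.92 / (10 × 0.4) = 16.7 kg.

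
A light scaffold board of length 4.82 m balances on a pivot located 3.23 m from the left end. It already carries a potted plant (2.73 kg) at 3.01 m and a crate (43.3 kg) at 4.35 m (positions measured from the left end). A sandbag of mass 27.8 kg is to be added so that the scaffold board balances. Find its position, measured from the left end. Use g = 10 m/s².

Taking torques about the pivot (at 3.23 m from the left end):
Potted plant: 2.73 × 10 = 27.3 N down at 3.01 m → arm 0.22 m, τ = 27.3 × 0.22 = 6.006 N·m counterclockwise.
Crate: 43.3 × 10 = 433 N down at 4.35 m → arm 1.12 m, τ = 433 × 1.12 = 485 N·m clockwise.
Net moment of existing loads = 479 N·m clockwise.
The sandbag weighs 27.8 × 10 = 278 N and must supply an equal counterclockwise moment, so its lever arm about the pivot is 479 / 278 = 1.72 m.
That puts it at 3.23 − 1.72 = 1.51 m from the left end.

x ≈ 1.51 m from the left end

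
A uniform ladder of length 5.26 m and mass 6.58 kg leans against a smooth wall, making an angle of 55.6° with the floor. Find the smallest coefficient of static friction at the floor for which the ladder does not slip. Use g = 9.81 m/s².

Choose the foot of the ladder as the axis so the floor normal and friction both act there and drop out.
Ladder weight 6.58×9.81 = 64.55 N acts at 2.63 m along the ladder; its horizontal arm is 2.63·cos55.6° = 1.486 m → τ = 95.92 N·m clockwise.
Wall normal N acts horizontally at the top; its moment arm is the height L sinθ = 5.26·sin55.6° = 4.34 m, counterclockwise.
For rotational equilibrium, N × 4.34 = 95.92, so N = 22.1 N.
ΣFx = 0 ⇒ f = N_wall = 22.1 N. ΣFy = 0 ⇒ N_floor = 64.55 N.
μ_min = f / N_floor = 22.1 / 64.55 = 0.342.

μ_min ≈ 0.342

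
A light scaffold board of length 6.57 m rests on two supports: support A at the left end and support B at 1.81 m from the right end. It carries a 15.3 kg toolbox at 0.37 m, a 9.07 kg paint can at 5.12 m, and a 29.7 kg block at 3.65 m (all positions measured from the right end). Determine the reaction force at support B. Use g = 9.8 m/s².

R_B ≈ 401 N

Choose support A as the axis so its reaction then has zero moment arm.
Toolbox: 15.3 × 9.8 = 149.9 N down at 0.37 m → arm 6.2 m, τ = 149.9 × 6.2 = 929.4 N·m clockwise.
Paint can: 9.07 × 9.8 = 88.89 N down at 5.12 m → arm 1.45 m, τ = 88.89 × 1.45 = 128.9 N·m clockwise.
Block: 29.7 × 9.8 = 291.1 N down at 3.65 m → arm 2.92 m, τ = 291.1 × 2.92 = 850 N·m clockwise.
Net load moment about support A = 1908 N·m clockwise.
Reaction R at support B is upward at 1.81 m, arm 4.76 m → moment R × 4.76 counterclockwise.
Στ = 0 ⇒ R × 4.76 = 1908 ⇒ R = 401 N.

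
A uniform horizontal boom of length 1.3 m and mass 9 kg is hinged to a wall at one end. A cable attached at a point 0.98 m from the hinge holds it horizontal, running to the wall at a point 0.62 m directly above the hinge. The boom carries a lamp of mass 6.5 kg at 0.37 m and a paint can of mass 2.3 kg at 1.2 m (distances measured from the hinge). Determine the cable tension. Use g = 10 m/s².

T ≈ 210 N

Taking torques about the hinge:
Beam weight: 9 × 10 = 90 N down at 0.65 m → arm 0.65 m, τ = 90 × 0.65 = 58.5 N·m clockwise.
Lamp: 6.5 × 10 = 65 N down at 0.37 m → arm 0.37 m, τ = 65 × 0.37 = 24.05 N·m clockwise.
Paint can: 2.3 × 10 = 23 N down at 1.2 m → arm 1.2 m, τ = 23 × 1.2 = 27.6 N·m clockwise.
Total clockwise load moment = 110.2 N·m.
The cable tension T acts at 0.98 m; only its component perpendicular to the boom, T sinθ, produces torque. sinθ = h/√(h²+d²) = 0.62/√(0.62²+0.98²) = 0.5346.
Balancing moments: T × 0.98 × 0.5346 = 110.2, giving T = 110.2 / 0.5239 = 210 N.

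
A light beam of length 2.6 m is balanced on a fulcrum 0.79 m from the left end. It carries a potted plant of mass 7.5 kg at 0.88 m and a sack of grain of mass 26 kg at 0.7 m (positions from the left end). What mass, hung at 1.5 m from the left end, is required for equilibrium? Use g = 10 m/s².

Take moments about the fulcrum (at 0.79 m from the left end).
Potted plant: 7.5 × 10 = 75 N down at 0.88 m → arm 0.09 m, τ = 75 × 0.09 = 6.75 N·m clockwise.
Sack of grain: 26 × 10 = 260 N down at 0.7 m → arm 0.09 m, τ = 260 × 0.09 = 23.4 N·m counterclockwise.
Net moment of known loads = 16.65 N·m counterclockwise.
An unknown mass m at 1.5 m has arm 0.71 m; its moment is m·g·0.71 clockwise.
Setting net torque to zero: m × 10 × 0.71 = 16.65 → m = 16.65 / (10 × 0.71) = 2.35 kg.

m ≈ 2.35 kg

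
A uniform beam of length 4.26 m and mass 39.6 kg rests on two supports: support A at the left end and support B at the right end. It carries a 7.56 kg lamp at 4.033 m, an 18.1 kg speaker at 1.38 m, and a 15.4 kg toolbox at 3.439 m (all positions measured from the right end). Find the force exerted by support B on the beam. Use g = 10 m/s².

Sum moments about support A (its reaction then has zero moment arm).
Beam weight: 39.6 × 10 = 396 N down at 2.13 m → arm 2.13 m, τ = 396 × 2.13 = 843.5 N·m clockwise.
Lamp: 7.56 × 10 = 75.6 N down at 4.033 m → arm 0.227 m, τ = 75.6 × 0.227 = 17.16 N·m clockwise.
Speaker: 18.1 × 10 = 181 N down at 1.38 m → arm 2.88 m, τ = 181 × 2.88 = 521.3 N·m clockwise.
Toolbox: 15.4 × 10 = 154 N down at 3.439 m → arm 0.821 m, τ = 154 × 0.821 = 126.4 N·m clockwise.
Net load moment about support A = 1508 N·m clockwise.
Reaction R at support B is upward at 0 m, arm 4.26 m → moment R × 4.26 counterclockwise.
Στ = 0 ⇒ R × 4.26 = 1508 ⇒ R = 354 N.

R_B ≈ 354 N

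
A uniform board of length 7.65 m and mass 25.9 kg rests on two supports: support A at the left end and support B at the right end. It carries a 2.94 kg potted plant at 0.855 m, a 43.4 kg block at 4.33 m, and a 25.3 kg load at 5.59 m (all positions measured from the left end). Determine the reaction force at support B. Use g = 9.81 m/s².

About support A:
Beam weight: 25.9 × 9.81 = 254.1 N down at 3.825 m → arm 3.825 m, τ = 254.1 × 3.825 = 971.9 N·m clockwise.
Potted plant: 2.94 × 9.81 = 28.84 N down at 0.855 m → arm 0.855 m, τ = 28.84 × 0.855 = 24.66 N·m clockwise.
Block: 43.4 × 9.81 = 425.8 N down at 4.33 m → arm 4.33 m, τ = 425.8 × 4.33 = 1844 N·m clockwise.
Load: 25.3 × 9.81 = 248.2 N down at 5.59 m → arm 5.59 m, τ = 248.2 × 5.59 = 1387 N·m clockwise.
Net load moment about support A = 4228 N·m clockwise.
Reaction R at support B is upward at 7.65 m, arm 7.65 m → moment R × 7.65 counterclockwise.
Setting net torque to zero: R × 7.65 = 4228 → R = 553 N.

R_B ≈ 553 N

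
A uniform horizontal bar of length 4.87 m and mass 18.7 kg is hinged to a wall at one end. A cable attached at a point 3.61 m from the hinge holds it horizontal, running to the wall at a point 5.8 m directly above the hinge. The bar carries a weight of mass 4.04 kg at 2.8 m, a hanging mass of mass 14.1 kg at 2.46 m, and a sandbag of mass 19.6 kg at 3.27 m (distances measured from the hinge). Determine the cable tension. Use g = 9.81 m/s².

About the hinge:
Beam weight: 18.7 × 9.81 = 183.4 N down at 2.435 m → arm 2.435 m, τ = 183.4 × 2.435 = 446.6 N·m clockwise.
Weight: 4.04 × 9.81 = 39.63 N down at 2.8 m → arm 2.8 m, τ = 39.63 × 2.8 = 111 N·m clockwise.
Hanging mass: 14.1 × 9.81 = 138.3 N down at 2.46 m → arm 2.46 m, τ = 138.3 × 2.46 = 340.2 N·m clockwise.
Sandbag: 19.6 × 9.81 = 192.3 N down at 3.27 m → arm 3.27 m, τ = 192.3 × 3.27 = 628.8 N·m clockwise.
Total clockwise load moment = 1527 N·m.
The cable tension T acts at 3.61 m; only its component perpendicular to the bar, T sinθ, produces torque. sinθ = h/√(h²+d²) = 5.8/√(5.8²+3.61²) = 0.849.
Balancing moments: T × 3.61 × 0.849 = 1527, giving T = 1527 / 3.065 = 498 N.

T ≈ 498 N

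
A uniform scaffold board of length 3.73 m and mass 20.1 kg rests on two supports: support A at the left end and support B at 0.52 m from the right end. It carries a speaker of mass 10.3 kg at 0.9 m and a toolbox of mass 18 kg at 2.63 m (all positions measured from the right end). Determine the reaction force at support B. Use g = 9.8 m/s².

Taking torques about support A:
Beam weight: 20.1 × 9.8 = 197 N down at 1.865 m → arm 1.865 m, τ = 197 × 1.865 = 367.4 N·m clockwise.
Speaker: 10.3 × 9.8 = 100.9 N down at 0.9 m → arm 2.83 m, τ = 100.9 × 2.83 = 285.5 N·m clockwise.
Toolbox: 18 × 9.8 = 176.4 N down at 2.63 m → arm 1.1 m, τ = 176.4 × 1.1 = 194 N·m clockwise.
Net load moment about support A = 846.9 N·m clockwise.
Reaction R at support B is upward at 0.52 m, arm 3.21 m → moment R × 3.21 counterclockwise.
For rotational equilibrium, R × 3.21 = 846.9, so R = 264 N.

R_B ≈ 264 N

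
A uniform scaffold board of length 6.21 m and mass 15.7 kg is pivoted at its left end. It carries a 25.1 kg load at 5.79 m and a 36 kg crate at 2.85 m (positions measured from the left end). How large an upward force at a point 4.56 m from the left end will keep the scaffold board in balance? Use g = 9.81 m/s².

F ≈ 638 N

Sum moments about the left end (the unknown pivot reaction has zero arm there).
Beam weight: 15.7 × 9.81 = 154 N down at 3.105 m → arm 3.105 m, τ = 154 × 3.105 = 478.2 N·m clockwise.
Load: 25.1 × 9.81 = 246.2 N down at 5.79 m → arm 5.79 m, τ = 246.2 × 5.79 = 1425 N·m clockwise.
Crate: 36 × 9.81 = 353.2 N down at 2.85 m → arm 2.85 m, τ = 353.2 × 2.85 = 1007 N·m clockwise.
Net moment of the loads = 2910 N·m clockwise.
The upward force F acts at a point 4.56 m from the left end, arm 4.56 m, giving F × 4.56 counterclockwise.
For rotational equilibrium, F × 4.56 = 2910, so F = 2910 / 4.56 = 638 N.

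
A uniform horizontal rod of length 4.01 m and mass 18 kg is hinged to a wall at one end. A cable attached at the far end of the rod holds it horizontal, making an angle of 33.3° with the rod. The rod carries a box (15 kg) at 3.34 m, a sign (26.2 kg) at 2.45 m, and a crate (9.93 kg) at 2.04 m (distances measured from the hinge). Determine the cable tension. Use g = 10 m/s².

About the hinge:
Beam weight: 18 × 10 = 180 N down at 2.005 m → arm 2.005 m, τ = 180 × 2.005 = 360.9 N·m clockwise.
Box: 15 × 10 = 150 N down at 3.34 m → arm 3.34 m, τ = 150 × 3.34 = 501 N·m clockwise.
Sign: 26.2 × 10 = 262 N down at 2.45 m → arm 2.45 m, τ = 262 × 2.45 = 641.9 N·m clockwise.
Crate: 9.93 × 10 = 99.3 N down at 2.04 m → arm 2.04 m, τ = 99.3 × 2.04 = 202.6 N·m clockwise.
Total clockwise load moment = 1706 N·m.
The cable tension T acts at 4.01 m; only its component perpendicular to the rod, T sinθ, produces torque. sin 33.3° = 0.549.
Setting net torque to zero: T × 4.01 × 0.549 = 1706 → T = 1706 / 2.201 = 775 N.

T ≈ 775 N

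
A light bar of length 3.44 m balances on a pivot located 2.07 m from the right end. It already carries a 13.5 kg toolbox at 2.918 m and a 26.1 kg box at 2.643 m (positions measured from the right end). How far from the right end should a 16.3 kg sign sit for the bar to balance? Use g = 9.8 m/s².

x ≈ 0.45 m from the right end

About the pivot (at 2.07 m from the right end):
Toolbox: 13.5 × 9.8 = 132.3 N down at 2.918 m → arm 0.848 m, τ = 132.3 × 0.848 = 112.2 N·m counterclockwise.
Box: 26.1 × 9.8 = 255.8 N down at 2.643 m → arm 0.573 m, τ = 255.8 × 0.573 = 146.6 N·m counterclockwise.
Net moment of existing loads = 258.8 N·m counterclockwise.
The sign weighs 16.3 × 9.8 = 159.7 N and must supply an equal clockwise moment, so its lever arm about the pivot is 258.8 / 159.7 = 1.62 m.
That puts it at 2.07 − 1.62 = 0.45 m from the right end.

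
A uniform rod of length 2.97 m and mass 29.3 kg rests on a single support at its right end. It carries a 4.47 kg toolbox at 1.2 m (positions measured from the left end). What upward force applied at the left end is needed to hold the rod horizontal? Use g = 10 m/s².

F ≈ 173 N

About the right end:
Beam weight: 29.3 × 10 = 293 N down at 1.485 m → arm 1.485 m, τ = 293 × 1.485 = 435.1 N·m counterclockwise.
Toolbox: 4.47 × 10 = 44.7 N down at 1.2 m → arm 1.77 m, τ = 44.7 × 1.77 = 79.12 N·m counterclockwise.
Net moment of the loads = 514.2 N·m counterclockwise.
The upward force F acts at the left end, arm 2.97 m, giving F × 2.97 clockwise.
Στ = 0 ⇒ F × 2.97 = 514.2 ⇒ F = 514.2 / 2.97 = 173 N.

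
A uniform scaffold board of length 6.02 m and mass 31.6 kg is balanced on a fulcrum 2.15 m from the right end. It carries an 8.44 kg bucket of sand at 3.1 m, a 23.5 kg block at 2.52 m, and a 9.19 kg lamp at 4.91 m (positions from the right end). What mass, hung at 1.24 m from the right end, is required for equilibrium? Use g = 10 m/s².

Choose the fulcrum (at 2.15 m from the right end) as the axis so the support reaction has zero arm there.
Beam weight: 31.6 × 10 = 316 N down at 3.01 m → arm 0.86 m, τ = 316 × 0.86 = 271.8 N·m counterclockwise.
Bucket of sand: 8.44 × 10 = 84.4 N down at 3.1 m → arm 0.95 m, τ = 84.4 × 0.95 = 80.18 N·m counterclockwise.
Block: 23.5 × 10 = 235 N down at 2.52 m → arm 0.37 m, τ = 235 × 0.37 = 86.95 N·m counterclockwise.
Lamp: 9.19 × 10 = 91.9 N down at 4.91 m → arm 2.76 m, τ = 91.9 × 2.76 = 253.6 N·m counterclockwise.
Net moment of known loads = 692.5 N·m counterclockwise.
An unknown mass m at 1.24 m has arm 0.91 m; its moment is m·g·0.91 clockwise.
Balancing moments: m × 10 × 0.91 = 692.5, giving m = 692.5 / (10 × 0.91) = 76.1 kg.

m ≈ 76.1 kg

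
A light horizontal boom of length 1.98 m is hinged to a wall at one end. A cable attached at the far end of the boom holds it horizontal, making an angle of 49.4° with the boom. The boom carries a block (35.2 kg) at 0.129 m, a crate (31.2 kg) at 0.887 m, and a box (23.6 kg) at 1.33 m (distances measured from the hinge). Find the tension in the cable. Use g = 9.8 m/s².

T ≈ 415 N

Choose the hinge as the axis so the unknown hinge reaction has zero arm there.
Block: 35.2 × 9.8 = 345 N down at 0.129 m → arm 0.129 m, τ = 345 × 0.129 = 44.51 N·m clockwise.
Crate: 31.2 × 9.8 = 305.8 N down at 0.887 m → arm 0.887 m, τ = 305.8 × 0.887 = 271.2 N·m clockwise.
Box: 23.6 × 9.8 = 231.3 N down at 1.33 m → arm 1.33 m, τ = 231.3 × 1.33 = 307.6 N·m clockwise.
Total clockwise load moment = 623.3 N·m.
The cable tension T acts at 1.98 m; only its component perpendicular to the boom, T sinθ, produces torque. sin 49.4° = 0.7593.
Balancing moments: T × 1.98 × 0.7593 = 623.3, giving T = 623.3 / 1.503 = 415 N.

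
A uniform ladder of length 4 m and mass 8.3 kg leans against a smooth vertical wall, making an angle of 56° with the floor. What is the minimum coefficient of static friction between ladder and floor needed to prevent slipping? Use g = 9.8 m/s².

μ_min ≈ 0.337

Taking torques about the foot of the ladder:
Ladder weight 8.3×9.8 = 81.34 N acts at 2 m along the ladder; its horizontal arm is 2·cos56° = 1.118 m → τ = 90.94 N·m clockwise.
Wall normal N acts horizontally at the top; its moment arm is the height L sinθ = 4·sin56° = 3.316 m, counterclockwise.
For rotational equilibrium, N × 3.316 = 90.94, so N = 27.42 N.
ΣFx = 0 ⇒ f = N_wall = 27.42 N. ΣFy = 0 ⇒ N_floor = 81.34 N.
μ_min = f / N_floor = 27.42 / 81.34 = 0.337.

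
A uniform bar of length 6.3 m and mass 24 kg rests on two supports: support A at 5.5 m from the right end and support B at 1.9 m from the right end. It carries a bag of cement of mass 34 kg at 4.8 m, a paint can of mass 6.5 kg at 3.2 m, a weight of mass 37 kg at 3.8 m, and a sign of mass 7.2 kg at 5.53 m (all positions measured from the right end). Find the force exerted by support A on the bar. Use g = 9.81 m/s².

R_A ≈ 636 N

Choose support B as the axis so its reaction then has zero moment arm.
Beam weight: 24 × 9.81 = 235.4 N down at 3.15 m → arm 1.25 m, τ = 235.4 × 1.25 = 294.2 N·m counterclockwise.
Bag of cement: 34 × 9.81 = 333.5 N down at 4.8 m → arm 2.9 m, τ = 333.5 × 2.9 = 967.1 N·m counterclockwise.
Paint can: 6.5 × 9.81 = 63.77 N down at 3.2 m → arm 1.3 m, τ = 63.77 × 1.3 = 82.9 N·m counterclockwise.
Weight: 37 × 9.81 = 363 N down at 3.8 m → arm 1.9 m, τ = 363 × 1.9 = 689.7 N·m counterclockwise.
Sign: 7.2 × 9.81 = 70.63 N down at 5.53 m → arm 3.63 m, τ = 70.63 × 3.63 = 256.4 N·m counterclockwise.
Net load moment about support B = 2290 N·m counterclockwise.
Reaction R at support A is upward at 5.5 m, arm 3.6 m → moment R × 3.6 clockwise.
Balancing moments: R × 3.6 = 2290, giving R = 636 N.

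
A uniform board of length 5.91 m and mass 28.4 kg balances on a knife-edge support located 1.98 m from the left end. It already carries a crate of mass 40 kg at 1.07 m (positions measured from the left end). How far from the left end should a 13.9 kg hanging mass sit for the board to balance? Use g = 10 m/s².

About the knife-edge support (at 1.98 m from the left end):
Beam weight: 28.4 × 10 = 284 N down at 2.955 m → arm 0.975 m, τ = 284 × 0.975 = 276.9 N·m clockwise.
Crate: 40 × 10 = 400 N down at 1.07 m → arm 0.91 m, τ = 400 × 0.91 = 364 N·m counterclockwise.
Net moment of existing loads = 87.1 N·m counterclockwise.
The hanging mass weighs 13.9 × 10 = 139 N and must supply an equal clockwise moment, so its lever arm about the knife-edge support is 87.1 / 139 = 0.627 m.
That puts it at 1.98 + 0.627 = 2.61 m from the left end.

x ≈ 2.61 m from the left end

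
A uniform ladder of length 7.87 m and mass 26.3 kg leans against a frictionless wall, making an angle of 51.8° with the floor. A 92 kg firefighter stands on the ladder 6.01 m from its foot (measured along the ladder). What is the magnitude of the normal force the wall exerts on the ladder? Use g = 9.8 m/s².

N_wall ≈ 643 N

Take moments about the foot of the ladder.
Ladder weight 26.3×9.8 = 257.7 N acts at 3.935 m along the ladder; its horizontal arm is 3.935·cos51.8° = 2.433 m → τ = 627 N·m clockwise.
Firefighter: 92×9.8 = 901.6 N at 6.01 m → arm 3.717 m → τ = 3351 N·m clockwise.
Wall normal N acts horizontally at the top; its moment arm is the height L sinθ = 7.87·sin51.8° = 6.185 m, counterclockwise.
For rotational equilibrium, N × 6.185 = 3978, so N = 643 N.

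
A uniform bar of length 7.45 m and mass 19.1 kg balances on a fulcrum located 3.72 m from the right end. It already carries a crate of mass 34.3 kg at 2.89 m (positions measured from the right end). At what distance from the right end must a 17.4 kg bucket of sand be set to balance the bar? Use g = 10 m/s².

x ≈ 5.35 m from the right end

Taking torques about the fulcrum (at 3.72 m from the right end):
Beam weight: 19.1 × 10 = 191 N down at 3.725 m → arm 0.005 m, τ = 191 × 0.005 = 0.955 N·m counterclockwise.
Crate: 34.3 × 10 = 343 N down at 2.89 m → arm 0.83 m, τ = 343 × 0.83 = 284.7 N·m clockwise.
Net moment of existing loads = 283.7 N·m clockwise.
The bucket of sand weighs 17.4 × 10 = 174 N and must supply an equal counterclockwise moment, so its lever arm about the fulcrum is 283.7 / 174 = 1.63 m.
That puts it at 3.72 + 1.63 = 5.35 m from the right end.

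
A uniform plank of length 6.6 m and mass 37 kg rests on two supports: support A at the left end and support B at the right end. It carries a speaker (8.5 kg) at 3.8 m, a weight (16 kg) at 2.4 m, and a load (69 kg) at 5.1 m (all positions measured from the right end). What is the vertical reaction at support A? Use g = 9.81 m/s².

R_A ≈ 810 N

Sum moments about support B (its reaction then has zero moment arm).
Beam weight: 37 × 9.81 = 363 N down at 3.3 m → arm 3.3 m, τ = 363 × 3.3 = 1198 N·m counterclockwise.
Speaker: 8.5 × 9.81 = 83.39 N down at 3.8 m → arm 3.8 m, τ = 83.39 × 3.8 = 316.9 N·m counterclockwise.
Weight: 16 × 9.81 = 157 N down at 2.4 m → arm 2.4 m, τ = 157 × 2.4 = 376.8 N·m counterclockwise.
Load: 69 × 9.81 = 676.9 N down at 5.1 m → arm 5.1 m, τ = 676.9 × 5.1 = 3452 N·m counterclockwise.
Net load moment about support B = 5344 N·m counterclockwise.
Reaction R at support A is upward at 6.6 m, arm 6.6 m → moment R × 6.6 clockwise.
For rotational equilibrium, R × 6.6 = 5344, so R = 810 N.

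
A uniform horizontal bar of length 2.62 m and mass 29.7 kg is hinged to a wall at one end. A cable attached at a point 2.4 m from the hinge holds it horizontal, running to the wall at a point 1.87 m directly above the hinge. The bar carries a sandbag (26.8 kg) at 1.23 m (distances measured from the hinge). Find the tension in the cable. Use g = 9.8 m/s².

About the hinge:
Beam weight: 29.7 × 9.8 = 291.1 N down at 1.31 m → arm 1.31 m, τ = 291.1 × 1.31 = 381.3 N·m clockwise.
Sandbag: 26.8 × 9.8 = 262.6 N down at 1.23 m → arm 1.23 m, τ = 262.6 × 1.23 = 323 N·m clockwise.
Total clockwise load moment = 704.3 N·m.
The cable tension T acts at 2.4 m; only its component perpendicular to the bar, T sinθ, produces torque. sinθ = h/√(h²+d²) = 1.87/√(1.87²+2.4²) = 0.6146.
Στ = 0 ⇒ T × 2.4 × 0.6146 = 704.3 ⇒ T = 704.3 / 1.475 = 477 N.

T ≈ 477 N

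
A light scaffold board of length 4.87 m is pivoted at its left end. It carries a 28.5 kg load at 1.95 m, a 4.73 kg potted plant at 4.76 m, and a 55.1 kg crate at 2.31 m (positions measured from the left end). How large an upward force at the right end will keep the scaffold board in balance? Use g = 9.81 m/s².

Sum moments about the left end (the unknown pivot reaction has zero arm there).
Load: 28.5 × 9.81 = 279.6 N down at 1.95 m → arm 1.95 m, τ = 279.6 × 1.95 = 545.2 N·m clockwise.
Potted plant: 4.73 × 9.81 = 46.4 N down at 4.76 m → arm 4.76 m, τ = 46.4 × 4.76 = 220.9 N·m clockwise.
Crate: 55.1 × 9.81 = 540.5 N down at 2.31 m → arm 2.31 m, τ = 540.5 × 2.31 = 1249 N·m clockwise.
Net moment of the loads = 2015 N·m clockwise.
The upward force F acts at the right end, arm 4.87 m, giving F × 4.87 counterclockwise.
Στ = 0 ⇒ F × 4.87 = 2015 ⇒ F = 2015 / 4.87 = 414 N.

F ≈ 414 N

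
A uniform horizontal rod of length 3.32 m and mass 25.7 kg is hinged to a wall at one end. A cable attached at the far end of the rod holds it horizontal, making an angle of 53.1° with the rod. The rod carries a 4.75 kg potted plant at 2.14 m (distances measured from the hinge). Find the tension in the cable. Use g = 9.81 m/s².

Choose the hinge as the axis so the unknown hinge reaction has zero arm there.
Beam weight: 25.7 × 9.81 = 252.1 N down at 1.66 m → arm 1.66 m, τ = 252.1 × 1.66 = 418.5 N·m clockwise.
Potted plant: 4.75 × 9.81 = 46.6 N down at 2.14 m → arm 2.14 m, τ = 46.6 × 2.14 = 99.72 N·m clockwise.
Total clockwise load moment = 518.2 N·m.
The cable tension T acts at 3.32 m; only its component perpendicular to the rod, T sinθ, produces torque. sin 53.1° = 0.7997.
Balancing moments: T × 3.32 × 0.7997 = 518.2, giving T = 518.2 / 2.655 = 195 N.

T ≈ 195 N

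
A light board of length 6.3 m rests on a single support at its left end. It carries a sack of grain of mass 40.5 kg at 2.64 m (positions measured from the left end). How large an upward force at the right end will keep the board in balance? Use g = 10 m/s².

Choose the left end as the axis so the unknown pivot reaction has zero arm there.
Sack of grain: 40.5 × 10 = 405 N down at 2.64 m → arm 2.64 m, τ = 405 × 2.64 = 1069 N·m clockwise.
Net moment of the loads = 1069 N·m clockwise.
The upward force F acts at the right end, arm 6.3 m, giving F × 6.3 counterclockwise.
Balancing moments: F × 6.3 = 1069, giving F = 1069 / 6.3 = 170 N.

F ≈ 170 N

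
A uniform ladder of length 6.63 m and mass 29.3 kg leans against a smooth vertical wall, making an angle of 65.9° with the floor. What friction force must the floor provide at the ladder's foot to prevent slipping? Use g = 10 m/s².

Choose the foot of the ladder as the axis so the floor normal and friction both act there and drop out.
Ladder weight 29.3×10 = 293 N acts at 3.315 m along the ladder; its horizontal arm is 3.315·cos65.9° = 1.354 m → τ = 396.7 N·m clockwise.
Wall normal N acts horizontally at the top; its moment arm is the height L sinθ = 6.63·sin65.9° = 6.052 m, counterclockwise.
For rotational equilibrium, N × 6.052 = 396.7, so N = 65.5 N.
ΣFx = 0: friction at the foot balances the wall's push, so f = N_wall = 65.5 N.

f ≈ 65.5 N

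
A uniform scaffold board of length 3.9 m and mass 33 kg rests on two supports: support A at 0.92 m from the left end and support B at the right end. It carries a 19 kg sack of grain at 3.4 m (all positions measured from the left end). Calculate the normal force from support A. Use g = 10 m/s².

R_A ≈ 248 N

Choose support B as the axis so its reaction then has zero moment arm.
Beam weight: 33 × 10 = 330 N down at 1.95 m → arm 1.95 m, τ = 330 × 1.95 = 643.5 N·m counterclockwise.
Sack of grain: 19 × 10 = 190 N down at 3.4 m → arm 0.5 m, τ = 190 × 0.5 = 95 N·m counterclockwise.
Net load moment about support B = 738.5 N·m counterclockwise.
Reaction R at support A is upward at 0.92 m, arm 2.98 m → moment R × 2.98 clockwise.
Στ = 0 ⇒ R × 2.98 = 738.5 ⇒ R = 248 N.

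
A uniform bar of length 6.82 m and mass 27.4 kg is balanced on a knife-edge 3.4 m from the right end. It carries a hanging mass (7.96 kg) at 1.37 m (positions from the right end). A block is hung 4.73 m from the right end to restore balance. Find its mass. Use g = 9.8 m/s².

Sum moments about the knife-edge (at 3.4 m from the right end) (the support reaction has zero arm there).
Beam weight: 27.4 × 9.8 = 268.5 N down at 3.41 m → arm 0.01 m, τ = 268.5 × 0.01 = 2.685 N·m counterclockwise.
Hanging mass: 7.96 × 9.8 = 78.01 N down at 1.37 m → arm 2.03 m, τ = 78.01 × 2.03 = 158.4 N·m clockwise.
Net moment of known loads = 155.7 N·m clockwise.
An unknown mass m at 4.73 m has arm 1.33 m; its moment is m·g·1.33 counterclockwise.
For rotational equilibrium, m × 9.8 × 1.33 = 155.7, so m = 155.7 / (9.8 × 1.33) = 11.9 kg.

m ≈ 11.9 kg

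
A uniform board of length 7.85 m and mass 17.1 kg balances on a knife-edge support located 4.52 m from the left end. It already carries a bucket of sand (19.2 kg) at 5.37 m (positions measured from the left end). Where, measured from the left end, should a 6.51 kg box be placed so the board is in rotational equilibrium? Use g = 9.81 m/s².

About the knife-edge support (at 4.52 m from the left end):
Beam weight: 17.1 × 9.81 = 167.8 N down at 3.925 m → arm 0.595 m, τ = 167.8 × 0.595 = 99.84 N·m counterclockwise.
Bucket of sand: 19.2 × 9.81 = 188.4 N down at 5.37 m → arm 0.85 m, τ = 188.4 × 0.85 = 160.1 N·m clockwise.
Net moment of existing loads = 60.26 N·m clockwise.
The box weighs 6.51 × 9.81 = 63.86 N and must supply an equal counterclockwise moment, so its lever arm about the knife-edge support is 60.26 / 63.86 = 0.944 m.
That puts it at 4.52 − 0.944 = 3.58 m from the left end.

x ≈ 3.58 m from the left end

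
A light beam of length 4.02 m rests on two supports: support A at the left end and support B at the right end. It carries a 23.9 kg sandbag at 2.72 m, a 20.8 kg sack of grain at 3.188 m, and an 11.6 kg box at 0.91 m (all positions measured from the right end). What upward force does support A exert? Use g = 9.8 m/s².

R_A ≈ 346 N

Taking torques about support B:
Sandbag: 23.9 × 9.8 = 234.2 N down at 2.72 m → arm 2.72 m, τ = 234.2 × 2.72 = 637 N·m counterclockwise.
Sack of grain: 20.8 × 9.8 = 203.8 N down at 3.188 m → arm 3.188 m, τ = 203.8 × 3.188 = 649.7 N·m counterclockwise.
Box: 11.6 × 9.8 = 113.7 N down at 0.91 m → arm 0.91 m, τ = 113.7 × 0.91 = 103.5 N·m counterclockwise.
Net load moment about support B = 1390 N·m counterclockwise.
Reaction R at support A is upward at 4.02 m, arm 4.02 m → moment R × 4.02 clockwise.
Balancing moments: R × 4.02 = 1390, giving R = 346 N.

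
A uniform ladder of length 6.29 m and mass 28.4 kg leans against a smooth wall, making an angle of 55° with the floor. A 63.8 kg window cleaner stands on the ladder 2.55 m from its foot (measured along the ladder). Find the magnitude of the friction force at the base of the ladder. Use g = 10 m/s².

Choose the foot of the ladder as the axis so the floor normal and friction both act there and drop out.
Ladder weight 28.4×10 = 284 N acts at 3.145 m along the ladder; its horizontal arm is 3.145·cos55° = 1.804 m → τ = 512.3 N·m clockwise.
Window cleaner: 63.8×10 = 638 N at 2.55 m → arm 1.463 m → τ = 933.4 N·m clockwise.
Wall normal N acts horizontally at the top; its moment arm is the height L sinθ = 6.29·sin55° = 5.152 m, counterclockwise.
Balancing moments: N × 5.152 = 1446, giving N = 281 N.
ΣFx = 0: friction at the foot balances the wall's push, so f = N_wall = 281 N.

f ≈ 281 N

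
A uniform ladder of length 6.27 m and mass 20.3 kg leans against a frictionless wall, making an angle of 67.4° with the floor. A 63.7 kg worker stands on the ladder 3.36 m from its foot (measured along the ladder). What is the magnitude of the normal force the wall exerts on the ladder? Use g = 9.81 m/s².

Take moments about the foot of the ladder.
Ladder weight 20.3×9.81 = 199.1 N acts at 3.135 m along the ladder; its horizontal arm is 3.135·cos67.4° = 1.205 m → τ = 239.9 N·m clockwise.
Worker: 63.7×9.81 = 624.9 N at 3.36 m → arm 1.291 m → τ = 806.7 N·m clockwise.
Wall normal N acts horizontally at the top; its moment arm is the height L sinθ = 6.27·sin67.4° = 5.789 m, counterclockwise.
For rotational equilibrium, N × 5.789 = 1047, so N = 181 N.

N_wall ≈ 181 N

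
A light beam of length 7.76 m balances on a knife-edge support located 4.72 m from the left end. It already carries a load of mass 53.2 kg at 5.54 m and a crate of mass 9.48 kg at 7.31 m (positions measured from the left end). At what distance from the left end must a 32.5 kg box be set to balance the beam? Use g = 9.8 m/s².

Sum moments about the knife-edge support (at 4.72 m from the left end) (the support reaction has zero arm there).
Load: 53.2 × 9.8 = 521.4 N down at 5.54 m → arm 0.82 m, τ = 521.4 × 0.82 = 427.5 N·m clockwise.
Crate: 9.48 × 9.8 = 92.9 N down at 7.31 m → arm 2.59 m, τ = 92.9 × 2.59 = 240.6 N·m clockwise.
Net moment of existing loads = 668.1 N·m clockwise.
The box weighs 32.5 × 9.8 = 318.5 N and must supply an equal counterclockwise moment, so its lever arm about the knife-edge support is 668.1 / 318.5 = 2.1 m.
That puts it at 4.72 − 2.1 = 2.62 m from the left end.

x ≈ 2.62 m from the left end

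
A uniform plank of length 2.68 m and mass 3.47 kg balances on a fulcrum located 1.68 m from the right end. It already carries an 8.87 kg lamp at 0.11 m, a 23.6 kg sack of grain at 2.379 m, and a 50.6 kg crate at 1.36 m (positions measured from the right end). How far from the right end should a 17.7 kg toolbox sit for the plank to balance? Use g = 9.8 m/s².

Choose the fulcrum (at 1.68 m from the right end) as the axis so the support reaction has zero arm there.
Beam weight: 3.47 × 9.8 = 34.01 N down at 1.34 m → arm 0.34 m, τ = 34.01 × 0.34 = 11.56 N·m clockwise.
Lamp: 8.87 × 9.8 = 86.93 N down at 0.11 m → arm 1.57 m, τ = 86.93 × 1.57 = 136.5 N·m clockwise.
Sack of grain: 23.6 × 9.8 = 231.3 N down at 2.379 m → arm 0.699 m, τ = 231.3 × 0.699 = 161.7 N·m counterclockwise.
Crate: 50.6 × 9.8 = 495.9 N down at 1.36 m → arm 0.32 m, τ = 495.9 × 0.32 = 158.7 N·m clockwise.
Net moment of existing loads = 145.1 N·m clockwise.
The toolbox weighs 17.7 × 9.8 = 173.5 N and must supply an equal counterclockwise moment, so its lever arm about the fulcrum is 145.1 / 173.5 = 0.836 m.
That puts it at 1.68 + 0.836 = 2.52 m from the right end.

x ≈ 2.52 m from the right end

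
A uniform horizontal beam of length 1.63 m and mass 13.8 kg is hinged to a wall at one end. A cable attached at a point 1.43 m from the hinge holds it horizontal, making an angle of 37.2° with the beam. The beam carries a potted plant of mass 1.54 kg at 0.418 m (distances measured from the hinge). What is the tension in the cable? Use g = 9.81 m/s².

Choose the hinge as the axis so the unknown hinge reaction has zero arm there.
Beam weight: 13.8 × 9.81 = 135.4 N down at 0.815 m → arm 0.815 m, τ = 135.4 × 0.815 = 110.4 N·m clockwise.
Potted plant: 1.54 × 9.81 = 15.11 N down at 0.418 m → arm 0.418 m, τ = 15.11 × 0.418 = 6.316 N·m clockwise.
Total clockwise load moment = 116.7 N·m.
The cable tension T acts at 1.43 m; only its component perpendicular to the beam, T sinθ, produces torque. sin 37.2° = 0.6046.
Balancing moments: T × 1.43 × 0.6046 = 116.7, giving T = 116.7 / 0.8646 = 135 N.

T ≈ 135 N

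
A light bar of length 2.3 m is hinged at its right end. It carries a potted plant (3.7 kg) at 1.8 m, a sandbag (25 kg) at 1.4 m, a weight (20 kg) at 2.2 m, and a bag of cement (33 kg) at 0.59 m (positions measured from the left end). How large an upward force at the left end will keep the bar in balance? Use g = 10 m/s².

F ≈ 360 N

Sum moments about the right end (the unknown pivot reaction has zero arm there).
Potted plant: 3.7 × 10 = 37 N down at 1.8 m → arm 0.5 m, τ = 37 × 0.5 = 18.5 N·m counterclockwise.
Sandbag: 25 × 10 = 250 N down at 1.4 m → arm 0.9 m, τ = 250 × 0.9 = 225 N·m counterclockwise.
Weight: 20 × 10 = 200 N down at 2.2 m → arm 0.1 m, τ = 200 × 0.1 = 20 N·m counterclockwise.
Bag of cement: 33 × 10 = 330 N down at 0.59 m → arm 1.71 m, τ = 330 × 1.71 = 564.3 N·m counterclockwise.
Net moment of the loads = 827.8 N·m counterclockwise.
The upward force F acts at the left end, arm 2.3 m, giving F × 2.3 clockwise.
Στ = 0 ⇒ F × 2.3 = 827.8 ⇒ F = 827.8 / 2.3 = 360 N.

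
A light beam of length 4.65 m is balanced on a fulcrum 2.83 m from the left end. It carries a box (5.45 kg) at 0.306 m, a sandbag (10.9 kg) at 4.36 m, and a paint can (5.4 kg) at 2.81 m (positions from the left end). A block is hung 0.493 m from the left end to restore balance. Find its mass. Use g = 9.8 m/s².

Sum moments about the fulcrum (at 2.83 m from the left end) (the support reaction has zero arm there).
Box: 5.45 × 9.8 = 53.41 N down at 0.306 m → arm 2.524 m, τ = 53.41 × 2.524 = 134.8 N·m counterclockwise.
Sandbag: 10.9 × 9.8 = 106.8 N down at 4.36 m → arm 1.53 m, τ = 106.8 × 1.53 = 163.4 N·m clockwise.
Paint can: 5.4 × 9.8 = 52.92 N down at 2.81 m → arm 0.02 m, τ = 52.92 × 0.02 = 1.058 N·m counterclockwise.
Net moment of known loads = 27.54 N·m clockwise.
An unknown mass m at 0.493 m has arm 2.337 m; its moment is m·g·2.337 counterclockwise.
Setting net torque to zero: m × 9.8 × 2.337 = 27.54 → m = 27.54 / (9.8 × 2.337) = 1.2 kg.

m ≈ 1.2 kg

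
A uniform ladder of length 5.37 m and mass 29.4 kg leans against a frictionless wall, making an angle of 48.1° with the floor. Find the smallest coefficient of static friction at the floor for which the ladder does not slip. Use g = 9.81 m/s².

Take moments about the foot of the ladder.
Ladder weight 29.4×9.81 = 288.4 N acts at 2.685 m along the ladder; its horizontal arm is 2.685·cos48.1° = 1.793 m → τ = 517.1 N·m clockwise.
Wall normal N acts horizontally at the top; its moment arm is the height L sinθ = 5.37·sin48.1° = 3.997 m, counterclockwise.
For rotational equilibrium, N × 3.997 = 517.1, so N = 129.4 N.
ΣFx = 0 ⇒ f = N_wall = 129.4 N. ΣFy = 0 ⇒ N_floor = 288.4 N.
μ_min = f / N_floor = 129.4 / 288.4 = 0.449.

μ_min ≈ 0.449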